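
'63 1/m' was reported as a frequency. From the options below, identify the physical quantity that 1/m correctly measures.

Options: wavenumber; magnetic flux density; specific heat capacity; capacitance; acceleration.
wavenumber

frequency should have units dimensionally equivalent to 1 / s (e.g. Hz).
The given unit '1/m' reduces to 1 / m. Of the listed options, that is the dimensionality of wavenumber.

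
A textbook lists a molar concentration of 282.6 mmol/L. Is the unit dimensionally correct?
Yes

molar concentration has SI base units: mol / m^3
mmol/L reduces to the same SI base units, so it is a valid unit for molar concentration.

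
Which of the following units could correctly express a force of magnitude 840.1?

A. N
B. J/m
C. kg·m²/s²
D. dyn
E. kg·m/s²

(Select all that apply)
A, B, D, E

force has SI base units: kg * m / s^2

Checking each option against kg * m / s^2:
  A. N: ✓ matches
  B. J/m: ✓ matches
  C. kg·m²/s²: ✗ does not match
  D. dyn: ✓ matches
  E. kg·m/s²: ✓ matches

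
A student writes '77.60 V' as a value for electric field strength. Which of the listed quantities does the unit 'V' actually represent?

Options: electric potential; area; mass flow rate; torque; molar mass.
electric potential

electric field strength should have units dimensionally equivalent to kg * m / (A * s^3) (e.g. V/m).
The given unit 'V' reduces to kg * m^2 / (A * s^3). Of the listed options, that is the dimensionality of electric potential.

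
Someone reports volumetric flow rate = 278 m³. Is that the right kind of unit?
No

volumetric flow rate has SI base units: m^3 / s
m³ does NOT reduce to m^3 / s; a valid unit for volumetric flow rate would be e.g. m³/s.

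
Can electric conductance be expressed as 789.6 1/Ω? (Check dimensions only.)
Yes

electric conductance has SI base units: A^2 * s^3 / (kg * m^2)
1/Ω reduces to the same SI base units, so it is a valid unit for electric conductance.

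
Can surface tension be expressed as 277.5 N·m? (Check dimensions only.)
No

surface tension has SI base units: kg / s^2
N·m does NOT reduce to kg / s^2; a valid unit for surface tension would be e.g. N/m.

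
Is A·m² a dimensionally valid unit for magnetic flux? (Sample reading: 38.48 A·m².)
No

magnetic flux has SI base units: kg * m^2 / (A * s^2)
A·m² does NOT reduce to kg * m^2 / (A * s^2); a valid unit for magnetic flux would be e.g. Wb.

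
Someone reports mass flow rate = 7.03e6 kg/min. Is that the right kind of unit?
Yes

mass flow rate has SI base units: kg / s
kg/min reduces to the same SI base units, so it is a valid unit for mass flow rate.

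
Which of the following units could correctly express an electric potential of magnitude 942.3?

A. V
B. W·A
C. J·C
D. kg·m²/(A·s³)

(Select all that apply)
A, D

electric potential has SI base units: kg * m^2 / (A * s^3)

Checking each option against kg * m^2 / (A * s^3):
  A. V: ✓ matches
  B. W·A: ✗ does not match
  C. J·C: ✗ does not match
  D. kg·m²/(A·s³): ✓ matches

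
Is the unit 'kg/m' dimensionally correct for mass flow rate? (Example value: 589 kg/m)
No

mass flow rate has SI base units: kg / s
kg/m does NOT reduce to kg / s; a valid unit for mass flow rate would be e.g. kg/s.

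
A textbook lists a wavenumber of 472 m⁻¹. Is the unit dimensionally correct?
Yes

wavenumber has SI base units: 1 / m
m⁻¹ reduces to the same SI base units, so it is a valid unit for wavenumber.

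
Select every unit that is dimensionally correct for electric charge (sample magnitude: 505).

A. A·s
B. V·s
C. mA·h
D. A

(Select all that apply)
A, C

electric charge has SI base units: A * s

Checking each option against A * s:
  A. A·s: ✓ matches
  B. V·s: ✗ does not match
  C. mA·h: ✓ matches
  D. A: ✗ does not match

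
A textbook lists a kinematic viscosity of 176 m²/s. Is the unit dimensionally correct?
Yes

kinematic viscosity has SI base units: m^2 / s
m²/s reduces to the same SI base units, so it is a valid unit for kinematic viscosity.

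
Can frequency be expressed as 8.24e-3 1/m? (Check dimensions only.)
No

frequency has SI base units: 1 / s
1/m does NOT reduce to 1 / s; a valid unit for frequency would be e.g. Hz.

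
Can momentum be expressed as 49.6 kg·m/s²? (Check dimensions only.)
No

momentum has SI base units: kg * m / s
kg·m/s² does NOT reduce to kg * m / s; a valid unit for momentum would be e.g. kg·m/s.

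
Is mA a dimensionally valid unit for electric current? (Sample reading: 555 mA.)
Yes

electric current has SI base units: A
mA reduces to the same SI base units, so it is a valid unit for electric current.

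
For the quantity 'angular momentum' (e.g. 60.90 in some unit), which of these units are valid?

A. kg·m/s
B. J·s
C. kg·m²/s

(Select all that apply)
B, C

angular momentum has SI base units: kg * m^2 / s

Checking each option against kg * m^2 / s:
  A. kg·m/s: ✗ does not match
  B. J·s: ✓ matches
  C. kg·m²/s: ✓ matches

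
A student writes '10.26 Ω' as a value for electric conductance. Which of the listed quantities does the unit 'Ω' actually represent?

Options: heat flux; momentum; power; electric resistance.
electric resistance

electric conductance should have units dimensionally equivalent to A^2 * s^3 / (kg * m^2) (e.g. S).
The given unit 'Ω' reduces to kg * m^2 / (A^2 * s^3). Of the listed options, that is the dimensionality of electric resistance.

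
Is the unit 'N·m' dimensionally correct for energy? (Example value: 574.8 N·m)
Yes

energy has SI base units: kg * m^2 / s^2
N·m reduces to the same SI base units, so it is a valid unit for energy.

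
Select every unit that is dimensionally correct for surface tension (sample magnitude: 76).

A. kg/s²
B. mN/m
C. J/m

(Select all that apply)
A, B

surface tension has SI base units: kg / s^2

Checking each option against kg / s^2:
  A. kg/s²: ✓ matches
  B. mN/m: ✓ matches
  C. J/m: ✗ does not match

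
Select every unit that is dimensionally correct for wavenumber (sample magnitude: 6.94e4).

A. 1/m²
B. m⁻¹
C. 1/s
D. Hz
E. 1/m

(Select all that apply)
B, E

wavenumber has SI base units: 1 / m

Checking each option against 1 / m:
  A. 1/m²: ✗ does not match
  B. m⁻¹: ✓ matches
  C. 1/s: ✗ does not match
  D. Hz: ✗ does not match
  E. 1/m: ✓ matches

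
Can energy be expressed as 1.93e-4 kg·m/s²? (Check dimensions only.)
No

energy has SI base units: kg * m^2 / s^2
kg·m/s² does NOT reduce to kg * m^2 / s^2; a valid unit for energy would be e.g. J.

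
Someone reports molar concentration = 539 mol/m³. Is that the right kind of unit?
Yes

molar concentration has SI base units: mol / m^3
mol/m³ reduces to the same SI base units, so it is a valid unit for molar concentration.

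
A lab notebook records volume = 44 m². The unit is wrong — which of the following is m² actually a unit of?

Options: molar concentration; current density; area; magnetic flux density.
area

volume should have units dimensionally equivalent to m^3 (e.g. m³).
The given unit 'm²' reduces to m^2. Of the listed options, that is the dimensionality of area.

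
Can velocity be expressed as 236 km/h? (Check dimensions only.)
Yes

velocity has SI base units: m / s
km/h reduces to the same SI base units, so it is a valid unit for velocity.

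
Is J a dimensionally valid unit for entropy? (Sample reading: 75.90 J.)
No

entropy has SI base units: kg * m^2 / (s^2 * K)
J does NOT reduce to kg * m^2 / (s^2 * K); a valid unit for entropy would be e.g. J/K.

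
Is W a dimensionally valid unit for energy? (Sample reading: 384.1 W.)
No

energy has SI base units: kg * m^2 / s^2
W does NOT reduce to kg * m^2 / s^2; a valid unit for energy would be e.g. J.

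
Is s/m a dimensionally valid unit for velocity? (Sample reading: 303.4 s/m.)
No

velocity has SI base units: m / s
s/m does NOT reduce to m / s; a valid unit for velocity would be e.g. m/s.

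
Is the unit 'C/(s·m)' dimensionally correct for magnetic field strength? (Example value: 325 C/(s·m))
Yes

magnetic field strength has SI base units: A / m
C/(s·m) reduces to the same SI base units, so it is a valid unit for magnetic field strength.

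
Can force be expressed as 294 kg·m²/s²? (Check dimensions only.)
No

force has SI base units: kg * m / s^2
kg·m²/s² does NOT reduce to kg * m / s^2; a valid unit for force would be e.g. N.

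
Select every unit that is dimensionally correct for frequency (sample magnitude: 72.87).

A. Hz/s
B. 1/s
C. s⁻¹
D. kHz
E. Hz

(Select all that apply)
B, C, D, E

frequency has SI base units: 1 / s

Checking each option against 1 / s:
  A. Hz/s: ✗ does not match
  B. 1/s: ✓ matches
  C. s⁻¹: ✓ matches
  D. kHz: ✓ matches
  E. Hz: ✓ matches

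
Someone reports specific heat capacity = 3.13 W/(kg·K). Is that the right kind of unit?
No

specific heat capacity has SI base units: m^2 / (s^2 * K)
W/(kg·K) does NOT reduce to m^2 / (s^2 * K); a valid unit for specific heat capacity would be e.g. J/(kg·K).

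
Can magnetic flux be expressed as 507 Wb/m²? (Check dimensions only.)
No

magnetic flux has SI base units: kg * m^2 / (A * s^2)
Wb/m² does NOT reduce to kg * m^2 / (A * s^2); a valid unit for magnetic flux would be e.g. Wb.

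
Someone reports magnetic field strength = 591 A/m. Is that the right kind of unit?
Yes

magnetic field strength has SI base units: A / m
A/m reduces to the same SI base units, so it is a valid unit for magnetic field strength.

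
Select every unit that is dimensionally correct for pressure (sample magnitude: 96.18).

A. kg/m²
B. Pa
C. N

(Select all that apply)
B

pressure has SI base units: kg / (m * s^2)

Checking each option against kg / (m * s^2):
  A. kg/m²: ✗ does not match
  B. Pa: ✓ matches
  C. N: ✗ does not match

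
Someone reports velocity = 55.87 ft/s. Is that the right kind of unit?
Yes

velocity has SI base units: m / s
ft/s reduces to the same SI base units, so it is a valid unit for velocity.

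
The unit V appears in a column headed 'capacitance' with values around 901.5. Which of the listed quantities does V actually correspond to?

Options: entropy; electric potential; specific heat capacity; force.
electric potential

capacitance should have units dimensionally equivalent to A^2 * s^4 / (kg * m^2) (e.g. F).
The given unit 'V' reduces to kg * m^2 / (A * s^3). Of the listed options, that is the dimensionality of electric potential.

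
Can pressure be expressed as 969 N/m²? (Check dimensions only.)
Yes

pressure has SI base units: kg / (m * s^2)
N/m² reduces to the same SI base units, so it is a valid unit for pressure.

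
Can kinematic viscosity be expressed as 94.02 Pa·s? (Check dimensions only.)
No

kinematic viscosity has SI base units: m^2 / s
Pa·s does NOT reduce to m^2 / s; a valid unit for kinematic viscosity would be e.g. m²/s.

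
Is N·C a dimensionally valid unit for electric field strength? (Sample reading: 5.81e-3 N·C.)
No

electric field strength has SI base units: kg * m / (A * s^3)
N·C does NOT reduce to kg * m / (A * s^3); a valid unit for electric field strength would be e.g. V/m.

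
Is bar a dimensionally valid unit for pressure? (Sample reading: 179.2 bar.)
Yes

pressure has SI base units: kg / (m * s^2)
bar reduces to the same SI base units, so it is a valid unit for pressure.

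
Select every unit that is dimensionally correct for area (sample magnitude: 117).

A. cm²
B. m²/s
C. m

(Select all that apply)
A

area has SI base units: m^2

Checking each option against m^2:
  A. cm²: ✓ matches
  B. m²/s: ✗ does not match
  C. m: ✗ does not match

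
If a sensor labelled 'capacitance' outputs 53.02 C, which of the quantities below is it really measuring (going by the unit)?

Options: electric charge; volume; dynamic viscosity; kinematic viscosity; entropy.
electric charge

capacitance should have units dimensionally equivalent to A^2 * s^4 / (kg * m^2) (e.g. F).
The given unit 'C' reduces to A * s. Of the listed options, that is the dimensionality of electric charge.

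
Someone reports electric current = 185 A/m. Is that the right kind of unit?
No

electric current has SI base units: A
A/m does NOT reduce to A; a valid unit for electric current would be e.g. A.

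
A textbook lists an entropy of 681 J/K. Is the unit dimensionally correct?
Yes

entropy has SI base units: kg * m^2 / (s^2 * K)
J/K reduces to the same SI base units, so it is a valid unit for entropy.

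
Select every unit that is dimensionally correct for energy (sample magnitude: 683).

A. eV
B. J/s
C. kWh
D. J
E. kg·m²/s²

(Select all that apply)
A, C, D, E

energy has SI base units: kg * m^2 / s^2

Checking each option against kg * m^2 / s^2:
  A. eV: ✓ matches
  B. J/s: ✗ does not match
  C. kWh: ✓ matches
  D. J: ✓ matches
  E. kg·m²/s²: ✓ matches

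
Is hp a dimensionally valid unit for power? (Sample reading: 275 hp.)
Yes

power has SI base units: kg * m^2 / s^3
hp reduces to the same SI base units, so it is a valid unit for power.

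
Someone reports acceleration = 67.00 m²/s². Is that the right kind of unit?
No

acceleration has SI base units: m / s^2
m²/s² does NOT reduce to m / s^2; a valid unit for acceleration would be e.g. m/s².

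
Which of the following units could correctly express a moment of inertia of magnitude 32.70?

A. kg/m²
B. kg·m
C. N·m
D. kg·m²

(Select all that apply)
D

moment of inertia has SI base units: kg * m^2

Checking each option against kg * m^2:
  A. kg/m²: ✗ does not match
  B. kg·m: ✗ does not match
  C. N·m: ✗ does not match
  D. kg·m²: ✓ matches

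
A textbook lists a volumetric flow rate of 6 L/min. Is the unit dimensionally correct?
Yes

volumetric flow rate has SI base units: m^3 / s
L/min reduces to the same SI base units, so it is a valid unit for volumetric flow rate.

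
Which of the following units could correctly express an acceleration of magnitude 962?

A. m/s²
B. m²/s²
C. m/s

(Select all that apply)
A

acceleration has SI base units: m / s^2

Checking each option against m / s^2:
  A. m/s²: ✓ matches
  B. m²/s²: ✗ does not match
  C. m/s: ✗ does not match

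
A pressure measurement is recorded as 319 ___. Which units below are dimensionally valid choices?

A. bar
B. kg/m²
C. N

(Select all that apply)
A

pressure has SI base units: kg / (m * s^2)

Checking each option against kg / (m * s^2):
  A. bar: ✓ matches
  B. kg/m²: ✗ does not match
  C. N: ✗ does not match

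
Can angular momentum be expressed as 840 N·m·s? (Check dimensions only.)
Yes

angular momentum has SI base units: kg * m^2 / s
N·m·s reduces to the same SI base units, so it is a valid unit for angular momentum.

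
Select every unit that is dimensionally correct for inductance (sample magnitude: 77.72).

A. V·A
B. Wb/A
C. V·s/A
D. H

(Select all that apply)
B, C, D

inductance has SI base units: kg * m^2 / (A^2 * s^2)

Checking each option against kg * m^2 / (A^2 * s^2):
  A. V·A: ✗ does not match
  B. Wb/A: ✓ matches
  C. V·s/A: ✓ matches
  D. H: ✓ matches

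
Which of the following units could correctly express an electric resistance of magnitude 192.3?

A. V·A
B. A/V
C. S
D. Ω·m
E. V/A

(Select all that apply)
E

electric resistance has SI base units: kg * m^2 / (A^2 * s^3)

Checking each option against kg * m^2 / (A^2 * s^3):
  A. V·A: ✗ does not match
  B. A/V: ✗ does not match
  C. S: ✗ does not match
  D. Ω·m: ✗ does not match
  E. V/A: ✓ matches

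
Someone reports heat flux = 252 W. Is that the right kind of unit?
No

heat flux has SI base units: kg / s^3
W does NOT reduce to kg / s^3; a valid unit for heat flux would be e.g. W/m².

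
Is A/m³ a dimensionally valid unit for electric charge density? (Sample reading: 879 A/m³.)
No

electric charge density has SI base units: A * s / m^3
A/m³ does NOT reduce to A * s / m^3; a valid unit for electric charge density would be e.g. C/m³.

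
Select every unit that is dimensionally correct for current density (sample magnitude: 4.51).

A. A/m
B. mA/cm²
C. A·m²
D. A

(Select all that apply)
B

current density has SI base units: A / m^2

Checking each option against A / m^2:
  A. A/m: ✗ does not match
  B. mA/cm²: ✓ matches
  C. A·m²: ✗ does not match
  D. A: ✗ does not match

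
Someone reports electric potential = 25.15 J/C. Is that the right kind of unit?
Yes

electric potential has SI base units: kg * m^2 / (A * s^3)
J/C reduces to the same SI base units, so it is a valid unit for electric potential.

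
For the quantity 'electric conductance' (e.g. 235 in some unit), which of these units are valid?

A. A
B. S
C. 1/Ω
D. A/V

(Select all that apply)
B, C, D

electric conductance has SI base units: A^2 * s^3 / (kg * m^2)

Checking each option against A^2 * s^3 / (kg * m^2):
  A. A: ✗ does not match
  B. S: ✓ matches
  C. 1/Ω: ✓ matches
  D. A/V: ✓ matches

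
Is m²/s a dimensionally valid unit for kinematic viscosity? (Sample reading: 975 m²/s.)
Yes

kinematic viscosity has SI base units: m^2 / s
m²/s reduces to the same SI base units, so it is a valid unit for kinematic viscosity.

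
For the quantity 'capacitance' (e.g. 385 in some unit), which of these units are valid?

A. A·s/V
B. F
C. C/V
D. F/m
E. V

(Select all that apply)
A, B, C

capacitance has SI base units: A^2 * s^4 / (kg * m^2)

Checking each option against A^2 * s^4 / (kg * m^2):
  A. A·s/V: ✓ matches
  B. F: ✓ matches
  C. C/V: ✓ matches
  D. F/m: ✗ does not match
  E. V: ✗ does not match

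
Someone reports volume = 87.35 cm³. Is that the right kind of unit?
Yes

volume has SI base units: m^3
cm³ reduces to the same SI base units, so it is a valid unit for volume.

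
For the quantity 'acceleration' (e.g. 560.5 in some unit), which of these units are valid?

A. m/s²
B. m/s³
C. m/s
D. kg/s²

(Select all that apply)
A

acceleration has SI base units: m / s^2

Checking each option against m / s^2:
  A. m/s²: ✓ matches
  B. m/s³: ✗ does not match
  C. m/s: ✗ does not match
  D. kg/s²: ✗ does not match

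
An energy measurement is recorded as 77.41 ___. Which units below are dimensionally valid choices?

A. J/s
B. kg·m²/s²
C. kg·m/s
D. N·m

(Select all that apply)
B, D

energy has SI base units: kg * m^2 / s^2

Checking each option against kg * m^2 / s^2:
  A. J/s: ✗ does not match
  B. kg·m²/s²: ✓ matches
  C. kg·m/s: ✗ does not match
  D. N·m: ✓ matches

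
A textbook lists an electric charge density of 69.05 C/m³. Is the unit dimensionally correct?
Yes

electric charge density has SI base units: A * s / m^3
C/m³ reduces to the same SI base units, so it is a valid unit for electric charge density.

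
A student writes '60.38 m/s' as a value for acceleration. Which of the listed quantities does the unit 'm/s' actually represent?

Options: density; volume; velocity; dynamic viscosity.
velocity

acceleration should have units dimensionally equivalent to m / s^2 (e.g. m/s²).
The given unit 'm/s' reduces to m / s. Of the listed options, that is the dimensionality of velocity.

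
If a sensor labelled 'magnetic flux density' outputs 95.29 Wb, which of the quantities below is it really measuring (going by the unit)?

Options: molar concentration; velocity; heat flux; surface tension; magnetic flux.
magnetic flux

magnetic flux density should have units dimensionally equivalent to kg / (A * s^2) (e.g. T).
The given unit 'Wb' reduces to kg * m^2 / (A * s^2). Of the listed options, that is the dimensionality of magnetic flux.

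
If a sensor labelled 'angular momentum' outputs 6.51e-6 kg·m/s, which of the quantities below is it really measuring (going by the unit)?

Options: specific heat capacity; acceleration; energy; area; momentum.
momentum

angular momentum should have units dimensionally equivalent to kg * m^2 / s (e.g. kg·m²/s).
The given unit 'kg·m/s' reduces to kg * m / s. Of the listed options, that is the dimensionality of momentum.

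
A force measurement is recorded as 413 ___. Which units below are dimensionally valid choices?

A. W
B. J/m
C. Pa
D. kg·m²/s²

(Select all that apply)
B

force has SI base units: kg * m / s^2

Checking each option against kg * m / s^2:
  A. W: ✗ does not match
  B. J/m: ✓ matches
  C. Pa: ✗ does not match
  D. kg·m²/s²: ✗ does not match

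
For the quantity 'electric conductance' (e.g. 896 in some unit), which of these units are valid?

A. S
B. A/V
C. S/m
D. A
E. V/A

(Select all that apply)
A, B

electric conductance has SI base units: A^2 * s^3 / (kg * m^2)

Checking each option against A^2 * s^3 / (kg * m^2):
  A. S: ✓ matches
  B. A/V: ✓ matches
  C. S/m: ✗ does not match
  D. A: ✗ does not match
  E. V/A: ✗ does not match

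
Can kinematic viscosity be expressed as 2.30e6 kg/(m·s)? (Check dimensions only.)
No

kinematic viscosity has SI base units: m^2 / s
kg/(m·s) does NOT reduce to m^2 / s; a valid unit for kinematic viscosity would be e.g. m²/s.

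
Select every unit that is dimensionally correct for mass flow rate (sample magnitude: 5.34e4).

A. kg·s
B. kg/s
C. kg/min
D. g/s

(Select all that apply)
B, C, D

mass flow rate has SI base units: kg / s

Checking each option against kg / s:
  A. kg·s: ✗ does not match
  B. kg/s: ✓ matches
  C. kg/min: ✓ matches
  D. g/s: ✓ matches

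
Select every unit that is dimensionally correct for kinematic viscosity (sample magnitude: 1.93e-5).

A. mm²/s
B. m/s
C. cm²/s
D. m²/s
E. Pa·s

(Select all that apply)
A, C, D

kinematic viscosity has SI base units: m^2 / s

Checking each option against m^2 / s:
  A. mm²/s: ✓ matches
  B. m/s: ✗ does not match
  C. cm²/s: ✓ matches
  D. m²/s: ✓ matches
  E. Pa·s: ✗ does not match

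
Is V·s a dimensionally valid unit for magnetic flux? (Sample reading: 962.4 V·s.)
Yes

magnetic flux has SI base units: kg * m^2 / (A * s^2)
V·s reduces to the same SI base units, so it is a valid unit for magnetic flux.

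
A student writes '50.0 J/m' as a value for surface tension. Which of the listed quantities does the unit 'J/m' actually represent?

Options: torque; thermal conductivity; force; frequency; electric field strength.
force

surface tension should have units dimensionally equivalent to kg / s^2 (e.g. N/m).
The given unit 'J/m' reduces to kg * m / s^2. Of the listed options, that is the dimensionality of force.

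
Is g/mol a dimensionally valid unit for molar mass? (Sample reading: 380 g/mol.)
Yes

molar mass has SI base units: kg / mol
g/mol reduces to the same SI base units, so it is a valid unit for molar mass.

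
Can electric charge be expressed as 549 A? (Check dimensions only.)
No

electric charge has SI base units: A * s
A does NOT reduce to A * s; a valid unit for electric charge would be e.g. C.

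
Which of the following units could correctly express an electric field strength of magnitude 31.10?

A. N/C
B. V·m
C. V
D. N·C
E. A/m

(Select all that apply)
A

electric field strength has SI base units: kg * m / (A * s^3)

Checking each option against kg * m / (A * s^3):
  A. N/C: ✓ matches
  B. V·m: ✗ does not match
  C. V: ✗ does not match
  D. N·C: ✗ does not match
  E. A/m: ✗ does not match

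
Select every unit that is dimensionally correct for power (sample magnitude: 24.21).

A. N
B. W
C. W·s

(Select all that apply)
B

power has SI base units: kg * m^2 / s^3

Checking each option against kg * m^2 / s^3:
  A. N: ✗ does not match
  B. W: ✓ matches
  C. W·s: ✗ does not match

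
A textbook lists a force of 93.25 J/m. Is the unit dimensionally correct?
Yes

force has SI base units: kg * m / s^2
J/m reduces to the same SI base units, so it is a valid unit for force.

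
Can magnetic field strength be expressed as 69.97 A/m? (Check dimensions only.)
Yes

magnetic field strength has SI base units: A / m
A/m reduces to the same SI base units, so it is a valid unit for magnetic field strength.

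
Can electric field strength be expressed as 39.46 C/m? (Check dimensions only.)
No

electric field strength has SI base units: kg * m / (A * s^3)
C/m does NOT reduce to kg * m / (A * s^3); a valid unit for electric field strength would be e.g. V/m.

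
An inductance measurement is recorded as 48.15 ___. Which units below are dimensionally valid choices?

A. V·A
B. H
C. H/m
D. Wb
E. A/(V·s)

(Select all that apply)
B

inductance has SI base units: kg * m^2 / (A^2 * s^2)

Checking each option against kg * m^2 / (A^2 * s^2):
  A. V·A: ✗ does not match
  B. H: ✓ matches
  C. H/m: ✗ does not match
  D. Wb: ✗ does not match
  E. A/(V·s): ✗ does not match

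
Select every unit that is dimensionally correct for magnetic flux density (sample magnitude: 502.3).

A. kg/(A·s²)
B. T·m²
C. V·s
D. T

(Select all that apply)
A, D

magnetic flux density has SI base units: kg / (A * s^2)

Checking each option against kg / (A * s^2):
  A. kg/(A·s²): ✓ matches
  B. T·m²: ✗ does not match
  C. V·s: ✗ does not match
  D. T: ✓ matches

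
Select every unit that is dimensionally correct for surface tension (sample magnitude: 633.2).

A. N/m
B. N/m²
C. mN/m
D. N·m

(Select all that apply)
A, C

surface tension has SI base units: kg / s^2

Checking each option against kg / s^2:
  A. N/m: ✓ matches
  B. N/m²: ✗ does not match
  C. mN/m: ✓ matches
  D. N·m: ✗ does not match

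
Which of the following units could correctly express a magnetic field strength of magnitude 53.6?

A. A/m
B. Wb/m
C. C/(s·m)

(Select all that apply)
A, C

magnetic field strength has SI base units: A / m

Checking each option against A / m:
  A. A/m: ✓ matches
  B. Wb/m: ✗ does not match
  C. C/(s·m): ✓ matches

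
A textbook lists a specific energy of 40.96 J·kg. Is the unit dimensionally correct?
No

specific energy has SI base units: m^2 / s^2
J·kg does NOT reduce to m^2 / s^2; a valid unit for specific energy would be e.g. J/kg.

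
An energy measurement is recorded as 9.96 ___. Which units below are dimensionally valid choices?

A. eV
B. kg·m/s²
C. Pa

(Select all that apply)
A

energy has SI base units: kg * m^2 / s^2

Checking each option against kg * m^2 / s^2:
  A. eV: ✓ matches
  B. kg·m/s²: ✗ does not match
  C. Pa: ✗ does not match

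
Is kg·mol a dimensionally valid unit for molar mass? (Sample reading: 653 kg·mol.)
No

molar mass has SI base units: kg / mol
kg·mol does NOT reduce to kg / mol; a valid unit for molar mass would be e.g. kg/mol.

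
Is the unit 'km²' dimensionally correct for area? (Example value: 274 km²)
Yes

area has SI base units: m^2
km² reduces to the same SI base units, so it is a valid unit for area.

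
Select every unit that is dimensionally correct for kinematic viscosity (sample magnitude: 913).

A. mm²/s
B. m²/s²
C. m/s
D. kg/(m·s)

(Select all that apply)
A

kinematic viscosity has SI base units: m^2 / s

Checking each option against m^2 / s:
  A. mm²/s: ✓ matches
  B. m²/s²: ✗ does not match
  C. m/s: ✗ does not match
  D. kg/(m·s): ✗ does not match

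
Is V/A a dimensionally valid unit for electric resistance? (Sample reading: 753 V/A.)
Yes

electric resistance has SI base units: kg * m^2 / (A^2 * s^3)
V/A reduces to the same SI base units, so it is a valid unit for electric resistance.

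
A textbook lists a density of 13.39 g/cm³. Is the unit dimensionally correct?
Yes

density has SI base units: kg / m^3
g/cm³ reduces to the same SI base units, so it is a valid unit for density.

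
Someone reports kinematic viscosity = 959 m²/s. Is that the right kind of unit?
Yes

kinematic viscosity has SI base units: m^2 / s
m²/s reduces to the same SI base units, so it is a valid unit for kinematic viscosity.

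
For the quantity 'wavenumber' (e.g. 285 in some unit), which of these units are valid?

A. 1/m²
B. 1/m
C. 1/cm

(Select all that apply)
B, C

wavenumber has SI base units: 1 / m

Checking each option against 1 / m:
  A. 1/m²: ✗ does not match
  B. 1/m: ✓ matches
  C. 1/cm: ✓ matches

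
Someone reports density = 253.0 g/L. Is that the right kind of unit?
Yes

density has SI base units: kg / m^3
g/L reduces to the same SI base units, so it is a valid unit for density.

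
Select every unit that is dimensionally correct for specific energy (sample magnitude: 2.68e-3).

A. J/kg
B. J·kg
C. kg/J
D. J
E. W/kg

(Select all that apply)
A

specific energy has SI base units: m^2 / s^2

Checking each option against m^2 / s^2:
  A. J/kg: ✓ matches
  B. J·kg: ✗ does not match
  C. kg/J: ✗ does not match
  D. J: ✗ does not match
  E. W/kg: ✗ does not match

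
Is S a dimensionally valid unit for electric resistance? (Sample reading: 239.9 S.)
No

electric resistance has SI base units: kg * m^2 / (A^2 * s^3)
S does NOT reduce to kg * m^2 / (A^2 * s^3); a valid unit for electric resistance would be e.g. Ω.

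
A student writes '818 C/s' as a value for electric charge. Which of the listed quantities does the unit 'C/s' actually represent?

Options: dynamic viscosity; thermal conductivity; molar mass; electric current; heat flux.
electric current

electric charge should have units dimensionally equivalent to A * s (e.g. C).
The given unit 'C/s' reduces to A. Of the listed options, that is the dimensionality of electric current.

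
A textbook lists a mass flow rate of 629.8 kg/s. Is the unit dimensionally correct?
Yes

mass flow rate has SI base units: kg / s
kg/s reduces to the same SI base units, so it is a valid unit for mass flow rate.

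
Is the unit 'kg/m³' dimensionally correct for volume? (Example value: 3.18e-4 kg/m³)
No

volume has SI base units: m^3
kg/m³ does NOT reduce to m^3; a valid unit for volume would be e.g. m³.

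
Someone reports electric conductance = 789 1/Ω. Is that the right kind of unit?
Yes

electric conductance has SI base units: A^2 * s^3 / (kg * m^2)
1/Ω reduces to the same SI base units, so it is a valid unit for electric conductance.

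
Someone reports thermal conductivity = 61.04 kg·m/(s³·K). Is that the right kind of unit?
Yes

thermal conductivity has SI base units: kg * m / (s^3 * K)
kg·m/(s³·K) reduces to the same SI base units, so it is a valid unit for thermal conductivity.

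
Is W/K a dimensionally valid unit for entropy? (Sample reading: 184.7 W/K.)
No

entropy has SI base units: kg * m^2 / (s^2 * K)
W/K does NOT reduce to kg * m^2 / (s^2 * K); a valid unit for entropy would be e.g. J/K.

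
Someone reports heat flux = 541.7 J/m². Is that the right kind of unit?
No

heat flux has SI base units: kg / s^3
J/m² does NOT reduce to kg / s^3; a valid unit for heat flux would be e.g. W/m².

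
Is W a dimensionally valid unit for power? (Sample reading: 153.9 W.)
Yes

power has SI base units: kg * m^2 / s^3
W reduces to the same SI base units, so it is a valid unit for power.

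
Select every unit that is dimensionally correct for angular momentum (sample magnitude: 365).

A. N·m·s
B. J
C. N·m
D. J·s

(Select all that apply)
A, D

angular momentum has SI base units: kg * m^2 / s

Checking each option against kg * m^2 / s:
  A. N·m·s: ✓ matches
  B. J: ✗ does not match
  C. N·m: ✗ does not match
  D. J·s: ✓ matches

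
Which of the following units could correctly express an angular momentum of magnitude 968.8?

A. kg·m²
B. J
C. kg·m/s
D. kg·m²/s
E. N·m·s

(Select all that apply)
D, E

angular momentum has SI base units: kg * m^2 / s

Checking each option against kg * m^2 / s:
  A. kg·m²: ✗ does not match
  B. J: ✗ does not match
  C. kg·m/s: ✗ does not match
  D. kg·m²/s: ✓ matches
  E. N·m·s: ✓ matches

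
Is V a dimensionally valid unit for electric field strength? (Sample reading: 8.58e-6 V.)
No

electric field strength has SI base units: kg * m / (A * s^3)
V does NOT reduce to kg * m / (A * s^3); a valid unit for electric field strength would be e.g. V/m.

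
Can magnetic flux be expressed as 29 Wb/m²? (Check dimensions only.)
No

magnetic flux has SI base units: kg * m^2 / (A * s^2)
Wb/m² does NOT reduce to kg * m^2 / (A * s^2); a valid unit for magnetic flux would be e.g. Wb.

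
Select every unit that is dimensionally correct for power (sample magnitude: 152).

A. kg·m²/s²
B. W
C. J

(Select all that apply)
B

power has SI base units: kg * m^2 / s^3

Checking each option against kg * m^2 / s^3:
  A. kg·m²/s²: ✗ does not match
  B. W: ✓ matches
  C. J: ✗ does not match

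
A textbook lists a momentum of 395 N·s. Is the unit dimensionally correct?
Yes

momentum has SI base units: kg * m / s
N·s reduces to the same SI base units, so it is a valid unit for momentum.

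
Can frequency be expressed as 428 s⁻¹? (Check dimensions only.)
Yes

frequency has SI base units: 1 / s
s⁻¹ reduces to the same SI base units, so it is a valid unit for frequency.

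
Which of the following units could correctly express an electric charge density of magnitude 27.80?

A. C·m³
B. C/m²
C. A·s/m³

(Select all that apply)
C

electric charge density has SI base units: A * s / m^3

Checking each option against A * s / m^3:
  A. C·m³: ✗ does not match
  B. C/m²: ✗ does not match
  C. A·s/m³: ✓ matches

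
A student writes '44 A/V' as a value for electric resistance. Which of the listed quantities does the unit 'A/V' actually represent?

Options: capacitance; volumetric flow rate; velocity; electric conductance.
electric conductance

electric resistance should have units dimensionally equivalent to kg * m^2 / (A^2 * s^3) (e.g. Ω).
The given unit 'A/V' reduces to A^2 * s^3 / (kg * m^2). Of the listed options, that is the dimensionality of electric conductance.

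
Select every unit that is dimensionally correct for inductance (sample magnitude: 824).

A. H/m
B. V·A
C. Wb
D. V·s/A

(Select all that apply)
D

inductance has SI base units: kg * m^2 / (A^2 * s^2)

Checking each option against kg * m^2 / (A^2 * s^2):
  A. H/m: ✗ does not match
  B. V·A: ✗ does not match
  C. Wb: ✗ does not match
  D. V·s/A: ✓ matches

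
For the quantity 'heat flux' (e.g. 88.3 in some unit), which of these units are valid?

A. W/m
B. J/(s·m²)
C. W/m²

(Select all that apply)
B, C

heat flux has SI base units: kg / s^3

Checking each option against kg / s^3:
  A. W/m: ✗ does not match
  B. J/(s·m²): ✓ matches
  C. W/m²: ✓ matches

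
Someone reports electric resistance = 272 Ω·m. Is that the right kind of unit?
No

electric resistance has SI base units: kg * m^2 / (A^2 * s^3)
Ω·m does NOT reduce to kg * m^2 / (A^2 * s^3); a valid unit for electric resistance would be e.g. Ω.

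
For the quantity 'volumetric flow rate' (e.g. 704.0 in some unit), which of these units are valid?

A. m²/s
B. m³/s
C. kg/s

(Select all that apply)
B

volumetric flow rate has SI base units: m^3 / s

Checking each option against m^3 / s:
  A. m²/s: ✗ does not match
  B. m³/s: ✓ matches
  C. kg/s: ✗ does not match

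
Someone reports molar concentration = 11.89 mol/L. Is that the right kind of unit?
Yes

molar concentration has SI base units: mol / m^3
mol/L reduces to the same SI base units, so it is a valid unit for molar concentration.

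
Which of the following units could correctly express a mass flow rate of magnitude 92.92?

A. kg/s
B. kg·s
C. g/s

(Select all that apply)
A, C

mass flow rate has SI base units: kg / s

Checking each option against kg / s:
  A. kg/s: ✓ matches
  B. kg·s: ✗ does not match
  C. g/s: ✓ matches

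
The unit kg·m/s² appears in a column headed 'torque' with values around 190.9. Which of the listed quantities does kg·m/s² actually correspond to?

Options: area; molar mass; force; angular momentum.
force

torque should have units dimensionally equivalent to kg * m^2 / s^2 (e.g. N·m).
The given unit 'kg·m/s²' reduces to kg * m / s^2. Of the listed options, that is the dimensionality of force.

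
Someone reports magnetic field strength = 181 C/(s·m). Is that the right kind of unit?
Yes

magnetic field strength has SI base units: A / m
C/(s·m) reduces to the same SI base units, so it is a valid unit for magnetic field strength.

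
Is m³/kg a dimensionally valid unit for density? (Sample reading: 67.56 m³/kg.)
No

density has SI base units: kg / m^3
m³/kg does NOT reduce to kg / m^3; a valid unit for density would be e.g. kg/m³.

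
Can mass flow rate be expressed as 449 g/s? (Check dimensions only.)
Yes

mass flow rate has SI base units: kg / s
g/s reduces to the same SI base units, so it is a valid unit for mass flow rate.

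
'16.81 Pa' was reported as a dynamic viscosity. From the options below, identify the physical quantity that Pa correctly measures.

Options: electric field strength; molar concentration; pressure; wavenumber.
pressure

dynamic viscosity should have units dimensionally equivalent to kg / (m * s) (e.g. Pa·s).
The given unit 'Pa' reduces to kg / (m * s^2). Of the listed options, that is the dimensionality of pressure.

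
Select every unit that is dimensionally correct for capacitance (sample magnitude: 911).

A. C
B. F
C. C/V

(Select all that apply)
B, C

capacitance has SI base units: A^2 * s^4 / (kg * m^2)

Checking each option against A^2 * s^4 / (kg * m^2):
  A. C: ✗ does not match
  B. F: ✓ matches
  C. C/V: ✓ matches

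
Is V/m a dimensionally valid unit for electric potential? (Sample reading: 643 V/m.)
No

electric potential has SI base units: kg * m^2 / (A * s^3)
V/m does NOT reduce to kg * m^2 / (A * s^3); a valid unit for electric potential would be e.g. V.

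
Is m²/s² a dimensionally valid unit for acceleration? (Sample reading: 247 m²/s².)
No

acceleration has SI base units: m / s^2
m²/s² does NOT reduce to m / s^2; a valid unit for acceleration would be e.g. m/s².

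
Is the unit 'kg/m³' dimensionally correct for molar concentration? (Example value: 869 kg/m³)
No

molar concentration has SI base units: mol / m^3
kg/m³ does NOT reduce to mol / m^3; a valid unit for molar concentration would be e.g. mol/m³.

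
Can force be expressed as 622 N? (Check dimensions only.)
Yes

force has SI base units: kg * m / s^2
N reduces to the same SI base units, so it is a valid unit for force.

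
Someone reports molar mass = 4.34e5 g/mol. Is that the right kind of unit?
Yes

molar mass has SI base units: kg / mol
g/mol reduces to the same SI base units, so it is a valid unit for molar mass.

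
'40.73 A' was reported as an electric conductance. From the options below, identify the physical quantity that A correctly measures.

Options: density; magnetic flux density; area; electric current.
electric current

electric conductance should have units dimensionally equivalent to A^2 * s^3 / (kg * m^2) (e.g. S).
The given unit 'A' reduces to A. Of the listed options, that is the dimensionality of electric current.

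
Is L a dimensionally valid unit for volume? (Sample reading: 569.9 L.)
Yes

volume has SI base units: m^3
L reduces to the same SI base units, so it is a valid unit for volume.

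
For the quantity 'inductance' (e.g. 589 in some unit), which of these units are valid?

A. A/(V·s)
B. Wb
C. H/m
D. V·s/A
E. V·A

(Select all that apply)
D

inductance has SI base units: kg * m^2 / (A^2 * s^2)

Checking each option against kg * m^2 / (A^2 * s^2):
  A. A/(V·s): ✗ does not match
  B. Wb: ✗ does not match
  C. H/m: ✗ does not match
  D. V·s/A: ✓ matches
  E. V·A: ✗ does not match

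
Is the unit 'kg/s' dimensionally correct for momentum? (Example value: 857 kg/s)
No

momentum has SI base units: kg * m / s
kg/s does NOT reduce to kg * m / s; a valid unit for momentum would be e.g. kg·m/s.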